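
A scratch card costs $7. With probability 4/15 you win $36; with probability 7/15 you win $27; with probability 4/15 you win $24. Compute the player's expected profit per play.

21.6

E[payout] = 36·4/15 + 27·7/15 + 24·4/15
 = 48/5 + 63/5 + 32/5
 = 143/5
Net = 143/5 - 7 = 108/5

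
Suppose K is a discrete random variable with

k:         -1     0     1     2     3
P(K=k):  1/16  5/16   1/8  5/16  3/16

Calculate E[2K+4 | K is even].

P(K is even) = 5/16 + 5/16 = 5/8.
E[2K+4 | K is even] = [4·5/16 + 8·5/16] / (5/8)
 = 15/4 / (5/8)
 = 6

6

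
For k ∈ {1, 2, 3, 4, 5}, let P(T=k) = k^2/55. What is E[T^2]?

17.8

E[T^2] = Σ t^2·P(T=t)
 = 1·1/55 + 4·4/55 + 9·9/55 + 16·16/55 + 25·5/11
 = 1/55 + 16/55 + 81/55 + 256/55 + 125/11
 = 89/5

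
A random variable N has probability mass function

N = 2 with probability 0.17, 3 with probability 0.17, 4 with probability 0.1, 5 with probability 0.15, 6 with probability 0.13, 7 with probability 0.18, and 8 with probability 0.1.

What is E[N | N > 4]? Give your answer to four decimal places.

P(N > 4) = 0.15 + 0.13 + 0.18 + 0.1 = 0.56.
E[N | N > 4] = [5·0.15 + 6·0.13 + 7·0.18 + 8·0.1] / 0.56
 = 3.59 / 0.56
 = 359/56

6.4107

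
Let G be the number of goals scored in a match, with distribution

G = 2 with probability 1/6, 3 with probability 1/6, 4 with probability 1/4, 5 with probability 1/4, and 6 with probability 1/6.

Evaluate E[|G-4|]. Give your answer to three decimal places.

1.083

E[|G-4|] = Σ |g-4|·P(G=g)
 = 2·1/6 + 1·1/6 + 0·1/4 + 1·1/4 + 2·1/6
 = 1/3 + 1/6 + 0 + 1/4 + 1/3
 = 13/12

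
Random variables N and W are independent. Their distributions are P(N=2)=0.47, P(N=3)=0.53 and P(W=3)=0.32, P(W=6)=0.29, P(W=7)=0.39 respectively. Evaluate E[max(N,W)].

E[max(N,W)] = Σ_n Σ_w max(n,w) · P(N=n)P(W=w)
 = 3·0.1504 + 6·0.1363 + 7·0.1833 + 3·0.1696 + 6·0.1537 + 7·0.2067
 = 0.4512 + 0.8178 + 1.2831 + 0.5088 + 0.9222 + 1.4469
 = 5.43

5.43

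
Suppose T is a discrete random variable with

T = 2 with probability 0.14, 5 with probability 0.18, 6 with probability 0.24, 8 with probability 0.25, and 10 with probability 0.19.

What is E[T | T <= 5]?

3.6875

P(T <= 5) = 0.14 + 0.18 = 0.32.
E[T | T <= 5] = [2·0.14 + 5·0.18] / 0.32
 = 1.18 / 0.32
 = 59/16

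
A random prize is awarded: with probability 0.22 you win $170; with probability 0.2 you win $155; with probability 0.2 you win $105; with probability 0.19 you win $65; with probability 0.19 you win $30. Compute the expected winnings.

107.45

E[payout] = 170·0.22 + 155·0.2 + 105·0.2 + 65·0.19 + 30·0.19
 = 37.4 + 31 + 21 + 12.35 + 5.7
 = 107.45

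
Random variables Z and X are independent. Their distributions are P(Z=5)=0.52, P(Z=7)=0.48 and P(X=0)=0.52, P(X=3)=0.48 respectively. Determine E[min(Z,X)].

1.44

E[min(Z,X)] = Σ_z Σ_x min(z,x) · P(Z=z)P(X=x)
 = 0·0.2704 + 3·0.2496 + 0·0.2496 + 3·0.2304
 = 0 + 0.7488 + 0 + 0.6912
 = 1.44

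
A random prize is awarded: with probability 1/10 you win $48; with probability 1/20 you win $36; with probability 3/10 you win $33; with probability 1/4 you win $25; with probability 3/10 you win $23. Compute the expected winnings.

29.65

E[payout] = 48·1/10 + 36·1/20 + 33·3/10 + 25·1/4 + 23·3/10
 = 24/5 + 9/5 + 99/10 + 25/4 + 69/10
 = 593/20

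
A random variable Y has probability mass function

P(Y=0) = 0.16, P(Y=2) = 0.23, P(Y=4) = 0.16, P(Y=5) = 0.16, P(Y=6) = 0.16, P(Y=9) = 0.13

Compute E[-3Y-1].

E[-3Y-1] = Σ (-3y-1)·P(Y=y)
 = (-1)·0.16 + (-7)·0.23 + (-13)·0.16 + (-16)·0.16 + (-19)·0.16 + (-28)·0.13
 = (-0.16) + (-1.61) + (-2.08) + (-2.56) + (-3.04) + (-3.64)
 = -13.09

-13.09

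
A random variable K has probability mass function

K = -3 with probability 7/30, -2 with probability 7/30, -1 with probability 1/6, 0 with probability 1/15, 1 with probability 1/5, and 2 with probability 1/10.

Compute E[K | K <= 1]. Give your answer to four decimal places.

P(K <= 1) = 7/30 + 7/30 + 1/6 + 1/15 + 1/5 = 9/10.
E[K | K <= 1] = [(-3)·7/30 + (-2)·7/30 + (-1)·1/6 + 0·1/15 + 1·1/5] / (9/10)
 = -17/15 / (9/10)
 = -34/27

-1.2593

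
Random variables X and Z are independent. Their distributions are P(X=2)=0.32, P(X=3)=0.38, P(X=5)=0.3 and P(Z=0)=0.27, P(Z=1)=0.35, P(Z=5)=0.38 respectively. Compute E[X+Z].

E[X+Z] = Σ_x Σ_z (x+z) · P(X=x)P(Z=z)
 = 2·0.0864 + 3·0.112 + 7·0.1216 + 3·0.1026 + 4·0.133 + 8·0.1444 + 5·0.081 + 6·0.105 + 10·0.114
 = 0.1728 + 0.336 + 0.8512 + 0.3078 + 0.532 + 1.1552 + 0.405 + 0.63 + 1.14
 = 5.53

5.53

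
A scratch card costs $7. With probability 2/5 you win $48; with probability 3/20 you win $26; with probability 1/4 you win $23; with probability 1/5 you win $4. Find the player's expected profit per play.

22.65

E[payout] = 48·2/5 + 26·3/20 + 23·1/4 + 4·1/5
 = 96/5 + 39/10 + 23/4 + 4/5
 = 593/20
Net = 593/20 - 7 = 453/20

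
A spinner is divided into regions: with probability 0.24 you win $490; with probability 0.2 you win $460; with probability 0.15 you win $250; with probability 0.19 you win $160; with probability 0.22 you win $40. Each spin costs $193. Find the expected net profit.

E[payout] = 490·0.24 + 460·0.2 + 250·0.15 + 160·0.19 + 40·0.22
 = 117.6 + 92 + 37.5 + 30.4 + 8.8
 = 286.3
Net = 286.3 - 193 = 93.3

93.3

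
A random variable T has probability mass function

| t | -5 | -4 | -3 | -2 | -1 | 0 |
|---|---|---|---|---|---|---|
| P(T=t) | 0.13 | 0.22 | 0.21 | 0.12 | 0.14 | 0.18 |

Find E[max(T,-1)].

-0.82

E[max(T,-1)] = Σ max(t,-1)·P(T=t)
 = (-1)·0.13 + (-1)·0.22 + (-1)·0.21 + (-1)·0.12 + (-1)·0.14 + 0·0.18
 = (-0.13) + (-0.22) + (-0.21) + (-0.12) + (-0.14) + 0
 = -0.82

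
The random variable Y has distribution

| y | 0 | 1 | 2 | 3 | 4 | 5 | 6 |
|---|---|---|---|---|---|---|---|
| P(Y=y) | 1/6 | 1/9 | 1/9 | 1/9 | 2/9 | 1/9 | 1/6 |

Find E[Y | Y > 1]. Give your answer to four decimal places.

P(Y > 1) = 1/9 + 1/9 + 2/9 + 1/9 + 1/6 = 13/18.
E[Y | Y > 1] = [2·1/9 + 3·1/9 + 4·2/9 + 5·1/9 + 6·1/6] / (13/18)
 = 3 / (13/18)
 = 54/13

4.1538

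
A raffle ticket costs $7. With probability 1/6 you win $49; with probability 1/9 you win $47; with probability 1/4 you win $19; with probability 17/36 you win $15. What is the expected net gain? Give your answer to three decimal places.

E[payout] = 49·1/6 + 47·1/9 + 19·1/4 + 15·17/36
 = 49/6 + 47/9 + 19/4 + 85/12
 = 227/9
Net = 227/9 - 7 = 164/9

18.222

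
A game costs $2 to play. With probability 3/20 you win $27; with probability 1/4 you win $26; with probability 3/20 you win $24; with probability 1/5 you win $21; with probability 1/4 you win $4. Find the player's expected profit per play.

E[payout] = 27·3/20 + 26·1/4 + 24·3/20 + 21·1/5 + 4·1/4
 = 81/20 + 13/2 + 18/5 + 21/5 + 1
 = 387/20
Net = 387/20 - 2 = 347/20

17.35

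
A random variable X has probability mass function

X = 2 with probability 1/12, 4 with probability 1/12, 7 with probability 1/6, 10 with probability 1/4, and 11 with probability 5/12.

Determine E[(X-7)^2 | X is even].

12.2

P(X is even) = 1/12 + 1/12 + 1/4 = 5/12.
E[(X-7)^2 | X is even] = [25·1/12 + 9·1/12 + 9·1/4] / (5/12)
 = 61/12 / (5/12)
 = 61/5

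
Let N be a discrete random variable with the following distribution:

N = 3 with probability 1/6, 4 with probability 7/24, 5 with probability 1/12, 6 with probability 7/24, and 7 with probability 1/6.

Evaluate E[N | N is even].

5

P(N is even) = 7/24 + 7/24 = 7/12.
E[N | N is even] = [4·7/24 + 6·7/24] / (7/12)
 = 35/12 / (7/12)
 = 5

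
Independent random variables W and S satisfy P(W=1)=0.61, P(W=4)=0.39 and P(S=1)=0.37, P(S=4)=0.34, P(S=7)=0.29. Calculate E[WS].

E[WS] = Σ_w Σ_s ws · P(W=w)P(S=s)
 = 1·0.2257 + 4·0.2074 + 7·0.1769 + 4·0.1443 + 16·0.1326 + 28·0.1131
 = 0.2257 + 0.8296 + 1.2383 + 0.5772 + 2.1216 + 3.1668
 = 8.1592

8.1592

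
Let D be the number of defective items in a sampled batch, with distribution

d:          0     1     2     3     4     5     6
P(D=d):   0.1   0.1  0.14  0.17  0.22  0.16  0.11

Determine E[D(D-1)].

E[D(D-1)] = Σ d(d-1)·P(D=d)
 = 0·0.1 + 0·0.1 + 2·0.14 + 6·0.17 + 12·0.22 + 20·0.16 + 30·0.11
 = 0 + 0 + 0.28 + 1.02 + 2.64 + 3.2 + 3.3
 = 10.44

10.44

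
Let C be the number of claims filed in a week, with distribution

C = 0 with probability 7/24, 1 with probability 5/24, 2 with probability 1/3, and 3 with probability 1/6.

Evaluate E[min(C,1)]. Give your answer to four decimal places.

0.7083

E[min(C,1)] = Σ min(c,1)·P(C=c)
 = 0·7/24 + 1·5/24 + 1·1/3 + 1·1/6
 = 0 + 5/24 + 1/3 + 1/6
 = 17/24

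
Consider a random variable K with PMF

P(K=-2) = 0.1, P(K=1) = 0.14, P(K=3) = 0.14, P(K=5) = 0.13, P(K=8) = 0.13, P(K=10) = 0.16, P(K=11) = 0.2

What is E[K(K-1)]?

47.72

E[K(K-1)] = Σ k(k-1)·P(K=k)
 = 6·0.1 + 0·0.14 + 6·0.14 + 20·0.13 + 56·0.13 + 90·0.16 + 110·0.2
 = 0.6 + 0 + 0.84 + 2.6 + 7.28 + 14.4 + 22
 = 47.72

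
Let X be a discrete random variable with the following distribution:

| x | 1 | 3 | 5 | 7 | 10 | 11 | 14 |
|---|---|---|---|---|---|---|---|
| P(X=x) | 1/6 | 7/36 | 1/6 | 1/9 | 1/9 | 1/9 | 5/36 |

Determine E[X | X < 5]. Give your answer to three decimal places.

P(X < 5) = 1/6 + 7/36 = 13/36.
E[X | X < 5] = [1·1/6 + 3·7/36] / (13/36)
 = 3/4 / (13/36)
 = 27/13

2.077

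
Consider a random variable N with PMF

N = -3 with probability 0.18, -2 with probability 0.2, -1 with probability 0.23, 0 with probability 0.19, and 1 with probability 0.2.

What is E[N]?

E[N] = Σ n·P(N=n)
 = (-3)·0.18 + (-2)·0.2 + (-1)·0.23 + 0·0.19 + 1·0.2
 = (-0.54) + (-0.4) + (-0.23) + 0 + 0.2
 = -0.97

-0.97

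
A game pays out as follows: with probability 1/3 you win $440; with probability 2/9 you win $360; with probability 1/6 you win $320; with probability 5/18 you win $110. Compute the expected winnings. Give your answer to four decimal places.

310.5556

E[payout] = 440·1/3 + 360·2/9 + 320·1/6 + 110·5/18
 = 440/3 + 80 + 160/3 + 275/9
 = 2795/9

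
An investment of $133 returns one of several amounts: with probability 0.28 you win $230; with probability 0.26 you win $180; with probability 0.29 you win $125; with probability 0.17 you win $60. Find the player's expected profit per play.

24.65

E[payout] = 230·0.28 + 180·0.26 + 125·0.29 + 60·0.17
 = 64.4 + 46.8 + 36.25 + 10.2
 = 157.65
Net = 157.65 - 133 = 24.65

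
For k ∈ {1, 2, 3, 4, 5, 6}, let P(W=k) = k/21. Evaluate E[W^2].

21

E[W^2] = Σ w^2·P(W=w)
 = 1·1/21 + 4·2/21 + 9·1/7 + 16·4/21 + 25·5/21 + 36·2/7
 = 1/21 + 8/21 + 9/7 + 64/21 + 125/21 + 72/7
 = 21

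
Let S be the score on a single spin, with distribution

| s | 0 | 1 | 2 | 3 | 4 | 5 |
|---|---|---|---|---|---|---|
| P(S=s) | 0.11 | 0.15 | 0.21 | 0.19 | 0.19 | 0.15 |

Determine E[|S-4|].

E[|S-4|] = Σ |s-4|·P(S=s)
 = 4·0.11 + 3·0.15 + 2·0.21 + 1·0.19 + 0·0.19 + 1·0.15
 = 0.44 + 0.45 + 0.42 + 0.19 + 0 + 0.15
 = 1.65

1.65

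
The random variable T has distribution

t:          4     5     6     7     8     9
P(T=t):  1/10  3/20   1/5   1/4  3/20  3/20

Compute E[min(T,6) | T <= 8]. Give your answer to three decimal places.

P(T <= 8) = 1/10 + 3/20 + 1/5 + 1/4 + 3/20 = 17/20.
E[min(T,6) | T <= 8] = [4·1/10 + 5·3/20 + 6·1/5 + 6·1/4 + 6·3/20] / (17/20)
 = 19/4 / (17/20)
 = 95/17

5.588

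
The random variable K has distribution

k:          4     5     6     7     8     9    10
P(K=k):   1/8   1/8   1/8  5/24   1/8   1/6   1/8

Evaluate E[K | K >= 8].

9

P(K >= 8) = 1/8 + 1/6 + 1/8 = 5/12.
E[K | K >= 8] = [8·1/8 + 9·1/6 + 10·1/8] / (5/12)
 = 15/4 / (5/12)
 = 9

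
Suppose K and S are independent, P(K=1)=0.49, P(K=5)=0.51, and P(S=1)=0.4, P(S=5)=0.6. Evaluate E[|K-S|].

E[|K-S|] = Σ_k Σ_s |k-s| · P(K=k)P(S=s)
 = 0·0.196 + 4·0.294 + 4·0.204 + 0·0.306
 = 0 + 1.176 + 0.816 + 0
 = 1.992

1.992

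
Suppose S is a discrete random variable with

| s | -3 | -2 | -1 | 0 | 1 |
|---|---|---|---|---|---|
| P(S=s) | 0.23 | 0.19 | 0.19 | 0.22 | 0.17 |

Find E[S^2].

3.19

E[S^2] = Σ s^2·P(S=s)
 = 9·0.23 + 4·0.19 + 1·0.19 + 0·0.22 + 1·0.17
 = 2.07 + 0.76 + 0.19 + 0 + 0.17
 = 3.19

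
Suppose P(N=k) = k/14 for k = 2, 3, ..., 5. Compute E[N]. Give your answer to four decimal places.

E[N] = Σ n·P(N=n)
 = 2·1/7 + 3·3/14 + 4·2/7 + 5·5/14
 = 2/7 + 9/14 + 8/7 + 25/14
 = 27/7

3.8571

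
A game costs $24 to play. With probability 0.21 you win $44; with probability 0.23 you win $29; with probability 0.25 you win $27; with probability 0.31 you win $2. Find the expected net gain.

E[payout] = 44·0.21 + 29·0.23 + 27·0.25 + 2·0.31
 = 9.24 + 6.67 + 6.75 + 0.62
 = 23.28
Net = 23.28 - 24 = -0.72

-0.72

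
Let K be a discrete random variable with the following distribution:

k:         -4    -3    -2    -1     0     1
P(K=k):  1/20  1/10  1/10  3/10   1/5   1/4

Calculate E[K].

E[K] = Σ k·P(K=k)
 = (-4)·1/20 + (-3)·1/10 + (-2)·1/10 + (-1)·3/10 + 0·1/5 + 1·1/4
 = (-1/5) + (-3/10) + (-1/5) + (-3/10) + 0 + 1/4
 = -3/4

-0.75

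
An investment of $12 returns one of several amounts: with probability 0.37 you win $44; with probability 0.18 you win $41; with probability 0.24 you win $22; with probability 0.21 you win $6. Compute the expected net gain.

18.2

E[payout] = 44·0.37 + 41·0.18 + 22·0.24 + 6·0.21
 = 16.28 + 7.38 + 5.28 + 1.26
 = 30.2
Net = 30.2 - 12 = 18.2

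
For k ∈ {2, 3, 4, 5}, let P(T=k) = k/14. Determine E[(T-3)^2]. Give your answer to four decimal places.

E[(T-3)^2] = Σ (t-3)^2·P(T=t)
 = 1·1/7 + 0·3/14 + 1·2/7 + 4·5/14
 = 1/7 + 0 + 2/7 + 10/7
 = 13/7

1.8571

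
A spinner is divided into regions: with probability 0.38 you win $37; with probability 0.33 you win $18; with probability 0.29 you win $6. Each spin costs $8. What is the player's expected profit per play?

E[payout] = 37·0.38 + 18·0.33 + 6·0.29
 = 14.06 + 5.94 + 1.74
 = 21.74
Net = 21.74 - 8 = 13.74

13.74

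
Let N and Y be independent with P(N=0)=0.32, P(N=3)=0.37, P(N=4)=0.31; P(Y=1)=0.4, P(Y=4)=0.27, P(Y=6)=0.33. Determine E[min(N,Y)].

1.682

E[min(N,Y)] = Σ_n Σ_y min(n,y) · P(N=n)P(Y=y)
 = 0·0.128 + 0·0.0864 + 0·0.1056 + 1·0.148 + 3·0.0999 + 3·0.1221 + 1·0.124 + 4·0.0837 + 4·0.1023
 = 0 + 0 + 0 + 0.148 + 0.2997 + 0.3663 + 0.124 + 0.3348 + 0.4092
 = 1.682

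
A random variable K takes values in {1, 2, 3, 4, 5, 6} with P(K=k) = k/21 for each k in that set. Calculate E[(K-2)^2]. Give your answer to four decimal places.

E[(K-2)^2] = Σ (k-2)^2·P(K=k)
 = 1·1/21 + 0·2/21 + 1·1/7 + 4·4/21 + 9·5/21 + 16·2/7
 = 1/21 + 0 + 1/7 + 16/21 + 15/7 + 32/7
 = 23/3

7.6667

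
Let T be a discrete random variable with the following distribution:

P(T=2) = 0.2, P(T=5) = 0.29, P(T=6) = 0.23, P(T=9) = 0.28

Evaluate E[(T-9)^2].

16.51

E[(T-9)^2] = Σ (t-9)^2·P(T=t)
 = 49·0.2 + 16·0.29 + 9·0.23 + 0·0.28
 = 9.8 + 4.64 + 2.07 + 0
 = 16.51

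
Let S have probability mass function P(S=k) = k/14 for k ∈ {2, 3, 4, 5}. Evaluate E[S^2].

E[S^2] = Σ s^2·P(S=s)
 = 4·1/7 + 9·3/14 + 16·2/7 + 25·5/14
 = 4/7 + 27/14 + 32/7 + 125/14
 = 16

16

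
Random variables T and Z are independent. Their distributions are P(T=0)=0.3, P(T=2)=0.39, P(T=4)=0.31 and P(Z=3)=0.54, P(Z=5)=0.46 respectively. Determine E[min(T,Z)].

1.8526

E[min(T,Z)] = Σ_t Σ_z min(t,z) · P(T=t)P(Z=z)
 = 0·0.162 + 0·0.138 + 2·0.2106 + 2·0.1794 + 3·0.1674 + 4·0.1426
 = 0 + 0 + 0.4212 + 0.3588 + 0.5022 + 0.5704
 = 1.8526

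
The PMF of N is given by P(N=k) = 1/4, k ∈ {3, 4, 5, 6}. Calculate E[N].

E[N] = Σ n·P(N=n)
 = 3·1/4 + 4·1/4 + 5·1/4 + 6·1/4
 = 3/4 + 1 + 5/4 + 3/2
 = 9/2

4.5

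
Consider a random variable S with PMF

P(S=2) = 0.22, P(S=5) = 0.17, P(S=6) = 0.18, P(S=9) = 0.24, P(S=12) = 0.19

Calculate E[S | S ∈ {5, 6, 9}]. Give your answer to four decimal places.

P(S ∈ {5, 6, 9}) = 0.17 + 0.18 + 0.24 = 0.59.
E[S | S ∈ {5, 6, 9}] = [5·0.17 + 6·0.18 + 9·0.24] / 0.59
 = 4.09 / 0.59
 = 409/59

6.9322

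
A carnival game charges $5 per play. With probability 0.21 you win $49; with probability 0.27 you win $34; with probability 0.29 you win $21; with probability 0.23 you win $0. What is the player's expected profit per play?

20.56

E[payout] = 49·0.21 + 34·0.27 + 21·0.29 + 0·0.23
 = 10.29 + 9.18 + 6.09 + 0
 = 25.56
Net = 25.56 - 5 = 20.56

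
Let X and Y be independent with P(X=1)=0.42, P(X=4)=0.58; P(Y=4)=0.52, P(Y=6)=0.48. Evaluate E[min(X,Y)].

2.74

E[min(X,Y)] = Σ_x Σ_y min(x,y) · P(X=x)P(Y=y)
 = 1·0.2184 + 1·0.2016 + 4·0.3016 + 4·0.2784
 = 0.2184 + 0.2016 + 1.2064 + 1.1136
 = 2.74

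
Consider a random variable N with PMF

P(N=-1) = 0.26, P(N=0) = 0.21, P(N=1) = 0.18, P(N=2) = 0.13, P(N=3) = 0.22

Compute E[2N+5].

6.68

E[2N+5] = Σ (2n+5)·P(N=n)
 = 3·0.26 + 5·0.21 + 7·0.18 + 9·0.13 + 11·0.22
 = 0.78 + 1.05 + 1.26 + 1.17 + 2.42
 = 6.68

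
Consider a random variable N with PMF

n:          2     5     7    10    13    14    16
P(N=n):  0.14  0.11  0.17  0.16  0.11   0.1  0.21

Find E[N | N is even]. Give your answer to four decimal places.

10.8852

P(N is even) = 0.14 + 0.16 + 0.1 + 0.21 = 0.61.
E[N | N is even] = [2·0.14 + 10·0.16 + 14·0.1 + 16·0.21] / 0.61
 = 6.64 / 0.61
 = 664/61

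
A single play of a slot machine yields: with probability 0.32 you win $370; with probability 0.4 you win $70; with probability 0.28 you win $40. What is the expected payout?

E[payout] = 370·0.32 + 70·0.4 + 40·0.28
 = 118.4 + 28 + 11.2
 = 157.6

157.6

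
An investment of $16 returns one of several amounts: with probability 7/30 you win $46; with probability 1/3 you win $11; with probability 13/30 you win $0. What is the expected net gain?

E[payout] = 46·7/30 + 11·1/3 + 0·13/30
 = 161/15 + 11/3 + 0
 = 72/5
Net = 72/5 - 16 = -8/5

-1.6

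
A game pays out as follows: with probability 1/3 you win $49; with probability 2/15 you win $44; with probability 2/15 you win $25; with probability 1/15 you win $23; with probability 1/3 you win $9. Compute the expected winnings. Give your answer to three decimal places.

30.067

E[payout] = 49·1/3 + 44·2/15 + 25·2/15 + 23·1/15 + 9·1/3
 = 49/3 + 88/15 + 10/3 + 23/15 + 3
 = 451/15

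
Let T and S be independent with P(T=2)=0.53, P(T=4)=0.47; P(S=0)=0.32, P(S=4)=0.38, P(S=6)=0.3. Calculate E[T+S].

E[T+S] = Σ_t Σ_s (t+s) · P(T=t)P(S=s)
 = 2·0.1696 + 6·0.2014 + 8·0.159 + 4·0.1504 + 8·0.1786 + 10·0.141
 = 0.3392 + 1.2084 + 1.272 + 0.6016 + 1.4288 + 1.41
 = 6.26

6.26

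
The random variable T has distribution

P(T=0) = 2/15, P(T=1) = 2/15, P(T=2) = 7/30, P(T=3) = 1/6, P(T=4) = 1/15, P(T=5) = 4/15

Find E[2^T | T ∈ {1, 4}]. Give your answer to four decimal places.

P(T ∈ {1, 4}) = 2/15 + 1/15 = 1/5.
E[2^T | T ∈ {1, 4}] = [2·2/15 + 16·1/15] / (1/5)
 = 4/3 / (1/5)
 = 20/3

6.6667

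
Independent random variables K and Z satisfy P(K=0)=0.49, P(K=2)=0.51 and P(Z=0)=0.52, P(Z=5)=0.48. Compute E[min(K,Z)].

E[min(K,Z)] = Σ_k Σ_z min(k,z) · P(K=k)P(Z=z)
 = 0·0.2548 + 0·0.2352 + 0·0.2652 + 2·0.2448
 = 0 + 0 + 0 + 0.4896
 = 0.4896

0.4896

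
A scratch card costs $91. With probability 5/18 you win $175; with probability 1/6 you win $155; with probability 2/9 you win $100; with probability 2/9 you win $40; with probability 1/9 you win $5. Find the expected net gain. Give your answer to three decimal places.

15.111

E[payout] = 175·5/18 + 155·1/6 + 100·2/9 + 40·2/9 + 5·1/9
 = 875/18 + 155/6 + 200/9 + 80/9 + 5/9
 = 955/9
Net = 955/9 - 91 = 136/9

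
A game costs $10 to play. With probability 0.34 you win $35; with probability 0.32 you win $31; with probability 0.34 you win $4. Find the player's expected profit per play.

E[payout] = 35·0.34 + 31·0.32 + 4·0.34
 = 11.9 + 9.92 + 1.36
 = 23.18
Net = 23.18 - 10 = 13.18

13.18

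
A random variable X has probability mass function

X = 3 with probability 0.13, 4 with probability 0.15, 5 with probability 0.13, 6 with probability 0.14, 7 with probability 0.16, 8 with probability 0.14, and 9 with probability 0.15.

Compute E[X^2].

E[X^2] = Σ x^2·P(X=x)
 = 9·0.13 + 16·0.15 + 25·0.13 + 36·0.14 + 49·0.16 + 64·0.14 + 81·0.15
 = 1.17 + 2.4 + 3.25 + 5.04 + 7.84 + 8.96 + 12.15
 = 40.81

40.81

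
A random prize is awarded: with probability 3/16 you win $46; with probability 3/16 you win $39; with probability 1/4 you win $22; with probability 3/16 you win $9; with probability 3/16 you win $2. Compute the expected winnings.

E[payout] = 46·3/16 + 39·3/16 + 22·1/4 + 9·3/16 + 2·3/16
 = 69/8 + 117/16 + 11/2 + 27/16 + 3/8
 = 47/2

23.5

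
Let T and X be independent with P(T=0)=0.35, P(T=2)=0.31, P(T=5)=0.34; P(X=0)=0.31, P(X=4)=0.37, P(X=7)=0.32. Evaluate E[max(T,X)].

4.565

E[max(T,X)] = Σ_t Σ_x max(t,x) · P(T=t)P(X=x)
 = 0·0.1085 + 4·0.1295 + 7·0.112 + 2·0.0961 + 4·0.1147 + 7·0.0992 + 5·0.1054 + 5·0.1258 + 7·0.1088
 = 0 + 0.518 + 0.784 + 0.1922 + 0.4588 + 0.6944 + 0.527 + 0.629 + 0.7616
 = 4.565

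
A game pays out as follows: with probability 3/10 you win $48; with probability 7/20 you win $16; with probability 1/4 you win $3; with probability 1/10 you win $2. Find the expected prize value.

E[payout] = 48·3/10 + 16·7/20 + 3·1/4 + 2·1/10
 = 72/5 + 28/5 + 3/4 + 1/5
 = 419/20

20.95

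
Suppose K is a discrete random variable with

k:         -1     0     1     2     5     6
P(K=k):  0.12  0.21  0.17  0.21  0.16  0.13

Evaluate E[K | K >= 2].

P(K >= 2) = 0.21 + 0.16 + 0.13 = 0.5.
E[K | K >= 2] = [2·0.21 + 5·0.16 + 6·0.13] / 0.5
 = 2 / 0.5
 = 4

4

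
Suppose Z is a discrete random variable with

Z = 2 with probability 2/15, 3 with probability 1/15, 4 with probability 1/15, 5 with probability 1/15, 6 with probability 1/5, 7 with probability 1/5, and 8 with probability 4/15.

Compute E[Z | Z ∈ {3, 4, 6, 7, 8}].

6.5

P(Z ∈ {3, 4, 6, 7, 8}) = 1/15 + 1/15 + 1/5 + 1/5 + 4/15 = 4/5.
E[Z | Z ∈ {3, 4, 6, 7, 8}] = [3·1/15 + 4·1/15 + 6·1/5 + 7·1/5 + 8·4/15] / (4/5)
 = 26/5 / (4/5)
 = 13/2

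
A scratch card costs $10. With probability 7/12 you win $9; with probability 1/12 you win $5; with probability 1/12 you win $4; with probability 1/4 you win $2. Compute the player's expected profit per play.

E[payout] = 9·7/12 + 5·1/12 + 4·1/12 + 2·1/4
 = 21/4 + 5/12 + 1/3 + 1/2
 = 13/2
Net = 13/2 - 10 = -7/2

-3.5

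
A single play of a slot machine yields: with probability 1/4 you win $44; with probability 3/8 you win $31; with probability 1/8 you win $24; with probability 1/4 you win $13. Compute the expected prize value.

28.875

E[payout] = 44·1/4 + 31·3/8 + 24·1/8 + 13·1/4
 = 11 + 93/8 + 3 + 13/4
 = 231/8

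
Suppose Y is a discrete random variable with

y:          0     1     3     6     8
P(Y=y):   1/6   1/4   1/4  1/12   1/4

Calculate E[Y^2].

21.5

E[Y^2] = Σ y^2·P(Y=y)
 = 0·1/6 + 1·1/4 + 9·1/4 + 36·1/12 + 64·1/4
 = 0 + 1/4 + 9/4 + 3 + 16
 = 43/2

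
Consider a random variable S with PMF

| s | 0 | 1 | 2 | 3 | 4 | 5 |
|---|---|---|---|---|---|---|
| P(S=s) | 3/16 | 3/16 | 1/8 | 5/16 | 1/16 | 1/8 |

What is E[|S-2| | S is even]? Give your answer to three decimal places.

1.333

P(S is even) = 3/16 + 1/8 + 1/16 = 3/8.
E[|S-2| | S is even] = [2·3/16 + 0·1/8 + 2·1/16] / (3/8)
 = 1/2 / (3/8)
 = 4/3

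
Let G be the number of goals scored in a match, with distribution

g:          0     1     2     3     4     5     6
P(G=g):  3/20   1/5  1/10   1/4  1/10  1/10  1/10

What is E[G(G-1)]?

E[G(G-1)] = Σ g(g-1)·P(G=g)
 = 0·3/20 + 0·1/5 + 2·1/10 + 6·1/4 + 12·1/10 + 20·1/10 + 30·1/10
 = 0 + 0 + 1/5 + 3/2 + 6/5 + 2 + 3
 = 79/10

7.9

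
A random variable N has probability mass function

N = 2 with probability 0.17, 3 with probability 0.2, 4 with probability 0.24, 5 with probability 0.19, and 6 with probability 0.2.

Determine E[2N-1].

E[2N-1] = Σ (2n-1)·P(N=n)
 = 3·0.17 + 5·0.2 + 7·0.24 + 9·0.19 + 11·0.2
 = 0.51 + 1 + 1.68 + 1.71 + 2.2
 = 7.1

7.1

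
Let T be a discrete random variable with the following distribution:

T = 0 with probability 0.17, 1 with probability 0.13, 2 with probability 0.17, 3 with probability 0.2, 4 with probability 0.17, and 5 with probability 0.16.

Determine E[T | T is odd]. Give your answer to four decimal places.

3.1224

P(T is odd) = 0.13 + 0.2 + 0.16 = 0.49.
E[T | T is odd] = [1·0.13 + 3·0.2 + 5·0.16] / 0.49
 = 1.53 / 0.49
 = 153/49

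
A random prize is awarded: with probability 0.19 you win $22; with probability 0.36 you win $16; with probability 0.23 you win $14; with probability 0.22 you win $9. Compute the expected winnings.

E[payout] = 22·0.19 + 16·0.36 + 14·0.23 + 9·0.22
 = 4.18 + 5.76 + 3.22 + 1.98
 = 15.14

15.14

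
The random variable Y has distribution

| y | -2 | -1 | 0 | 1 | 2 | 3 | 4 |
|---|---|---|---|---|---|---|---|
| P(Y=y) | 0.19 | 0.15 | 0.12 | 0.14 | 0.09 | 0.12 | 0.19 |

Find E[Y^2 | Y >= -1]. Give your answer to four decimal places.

5.8889

P(Y >= -1) = 0.15 + 0.12 + 0.14 + 0.09 + 0.12 + 0.19 = 0.81.
E[Y^2 | Y >= -1] = [1·0.15 + 0·0.12 + 1·0.14 + 4·0.09 + 9·0.12 + 16·0.19] / 0.81
 = 4.77 / 0.81
 = 53/9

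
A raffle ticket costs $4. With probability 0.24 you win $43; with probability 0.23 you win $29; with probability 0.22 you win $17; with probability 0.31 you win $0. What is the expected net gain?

16.73

E[payout] = 43·0.24 + 29·0.23 + 17·0.22 + 0·0.31
 = 10.32 + 6.67 + 3.74 + 0
 = 20.73
Net = 20.73 - 4 = 16.73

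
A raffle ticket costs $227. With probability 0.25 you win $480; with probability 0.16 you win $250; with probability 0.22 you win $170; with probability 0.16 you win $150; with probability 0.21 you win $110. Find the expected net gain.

E[payout] = 480·0.25 + 250·0.16 + 170·0.22 + 150·0.16 + 110·0.21
 = 120 + 40 + 37.4 + 24 + 23.1
 = 244.5
Net = 244.5 - 227 = 17.5

17.5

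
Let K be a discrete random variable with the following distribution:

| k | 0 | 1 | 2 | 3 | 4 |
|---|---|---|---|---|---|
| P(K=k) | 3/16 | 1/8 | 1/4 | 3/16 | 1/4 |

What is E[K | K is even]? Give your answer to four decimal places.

2.1818

P(K is even) = 3/16 + 1/4 + 1/4 = 11/16.
E[K | K is even] = [0·3/16 + 2·1/4 + 4·1/4] / (11/16)
 = 3/2 / (11/16)
 = 24/11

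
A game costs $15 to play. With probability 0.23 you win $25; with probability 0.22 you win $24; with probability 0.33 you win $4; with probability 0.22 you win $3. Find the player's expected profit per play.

E[payout] = 25·0.23 + 24·0.22 + 4·0.33 + 3·0.22
 = 5.75 + 5.28 + 1.32 + 0.66
 = 13.01
Net = 13.01 - 15 = -1.99

-1.99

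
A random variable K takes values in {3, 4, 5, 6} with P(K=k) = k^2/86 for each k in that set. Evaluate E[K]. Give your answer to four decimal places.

5.0233

E[K] = Σ k·P(K=k)
 = 3·9/86 + 4·8/43 + 5·25/86 + 6·18/43
 = 27/86 + 32/43 + 125/86 + 108/43
 = 216/43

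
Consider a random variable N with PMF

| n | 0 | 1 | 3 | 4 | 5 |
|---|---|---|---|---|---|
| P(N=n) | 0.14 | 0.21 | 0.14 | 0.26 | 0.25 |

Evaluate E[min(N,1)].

0.86

E[min(N,1)] = Σ min(n,1)·P(N=n)
 = 0·0.14 + 1·0.21 + 1·0.14 + 1·0.26 + 1·0.25
 = 0 + 0.21 + 0.14 + 0.26 + 0.25
 = 0.86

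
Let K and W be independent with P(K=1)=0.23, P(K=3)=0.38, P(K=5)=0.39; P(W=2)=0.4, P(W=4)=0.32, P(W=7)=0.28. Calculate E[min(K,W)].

E[min(K,W)] = Σ_k Σ_w min(k,w) · P(K=k)P(W=w)
 = 1·0.092 + 1·0.0736 + 1·0.0644 + 2·0.152 + 3·0.1216 + 3·0.1064 + 2·0.156 + 4·0.1248 + 5·0.1092
 = 0.092 + 0.0736 + 0.0644 + 0.304 + 0.3648 + 0.3192 + 0.312 + 0.4992 + 0.546
 = 2.5752

2.5752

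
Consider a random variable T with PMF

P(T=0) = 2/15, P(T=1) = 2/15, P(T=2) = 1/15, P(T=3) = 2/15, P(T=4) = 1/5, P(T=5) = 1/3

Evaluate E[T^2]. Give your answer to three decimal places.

E[T^2] = Σ t^2·P(T=t)
 = 0·2/15 + 1·2/15 + 4·1/15 + 9·2/15 + 16·1/5 + 25·1/3
 = 0 + 2/15 + 4/15 + 6/5 + 16/5 + 25/3
 = 197/15

13.133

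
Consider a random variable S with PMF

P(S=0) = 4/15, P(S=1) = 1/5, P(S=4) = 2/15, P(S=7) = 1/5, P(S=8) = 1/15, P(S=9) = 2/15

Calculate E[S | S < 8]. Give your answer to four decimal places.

P(S < 8) = 4/15 + 1/5 + 2/15 + 1/5 = 4/5.
E[S | S < 8] = [0·4/15 + 1·1/5 + 4·2/15 + 7·1/5] / (4/5)
 = 32/15 / (4/5)
 = 8/3

2.6667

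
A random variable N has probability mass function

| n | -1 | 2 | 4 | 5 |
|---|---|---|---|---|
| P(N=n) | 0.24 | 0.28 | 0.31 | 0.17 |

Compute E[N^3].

43.09

E[N^3] = Σ n^3·P(N=n)
 = (-1)·0.24 + 8·0.28 + 64·0.31 + 125·0.17
 = (-0.24) + 2.24 + 19.84 + 21.25
 = 43.09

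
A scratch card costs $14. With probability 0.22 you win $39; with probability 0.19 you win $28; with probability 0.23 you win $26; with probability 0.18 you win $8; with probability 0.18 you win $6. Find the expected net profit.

8.4

E[payout] = 39·0.22 + 28·0.19 + 26·0.23 + 8·0.18 + 6·0.18
 = 8.58 + 5.32 + 5.98 + 1.44 + 1.08
 = 22.4
Net = 22.4 - 14 = 8.4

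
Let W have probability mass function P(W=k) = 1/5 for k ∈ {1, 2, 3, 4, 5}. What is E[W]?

3

E[W] = Σ w·P(W=w)
 = 1·1/5 + 2·1/5 + 3·1/5 + 4·1/5 + 5·1/5
 = 1/5 + 2/5 + 3/5 + 4/5 + 1
 = 3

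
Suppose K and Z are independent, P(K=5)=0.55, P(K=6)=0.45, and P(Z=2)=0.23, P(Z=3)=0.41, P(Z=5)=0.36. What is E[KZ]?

19.0205

E[KZ] = Σ_k Σ_z kz · P(K=k)P(Z=z)
 = 10·0.1265 + 15·0.2255 + 25·0.198 + 12·0.1035 + 18·0.1845 + 30·0.162
 = 1.265 + 3.3825 + 4.95 + 1.242 + 3.321 + 4.86
 = 19.0205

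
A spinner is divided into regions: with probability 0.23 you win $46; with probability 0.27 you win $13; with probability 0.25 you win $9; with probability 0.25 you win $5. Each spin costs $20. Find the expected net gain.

E[payout] = 46·0.23 + 13·0.27 + 9·0.25 + 5·0.25
 = 10.58 + 3.51 + 2.25 + 1.25
 = 17.59
Net = 17.59 - 20 = -2.41

-2.41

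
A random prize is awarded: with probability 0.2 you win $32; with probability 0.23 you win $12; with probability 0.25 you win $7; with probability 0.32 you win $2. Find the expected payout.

11.55

E[payout] = 32·0.2 + 12·0.23 + 7·0.25 + 2·0.32
 = 6.4 + 2.76 + 1.75 + 0.64
 = 11.55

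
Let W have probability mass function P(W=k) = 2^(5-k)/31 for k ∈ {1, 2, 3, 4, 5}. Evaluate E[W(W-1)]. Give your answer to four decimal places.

E[W(W-1)] = Σ w(w-1)·P(W=w)
 = 0·16/31 + 2·8/31 + 6·4/31 + 12·2/31 + 20·1/31
 = 0 + 16/31 + 24/31 + 24/31 + 20/31
 = 84/31

2.7097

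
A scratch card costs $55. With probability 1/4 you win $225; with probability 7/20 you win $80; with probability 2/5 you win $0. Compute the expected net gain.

29.25

E[payout] = 225·1/4 + 80·7/20 + 0·2/5
 = 225/4 + 28 + 0
 = 337/4
Net = 337/4 - 55 = 117/4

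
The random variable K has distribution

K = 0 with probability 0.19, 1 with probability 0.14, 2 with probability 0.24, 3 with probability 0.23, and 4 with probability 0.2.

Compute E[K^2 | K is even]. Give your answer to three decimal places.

6.603

P(K is even) = 0.19 + 0.24 + 0.2 = 0.63.
E[K^2 | K is even] = [0·0.19 + 4·0.24 + 16·0.2] / 0.63
 = 4.16 / 0.63
 = 416/63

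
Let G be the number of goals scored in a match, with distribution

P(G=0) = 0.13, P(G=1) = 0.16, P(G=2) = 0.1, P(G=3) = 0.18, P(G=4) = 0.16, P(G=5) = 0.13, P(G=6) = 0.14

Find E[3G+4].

13.09

E[3G+4] = Σ (3g+4)·P(G=g)
 = 4·0.13 + 7·0.16 + 10·0.1 + 13·0.18 + 16·0.16 + 19·0.13 + 22·0.14
 = 0.52 + 1.12 + 1 + 2.34 + 2.56 + 2.47 + 3.08
 = 13.09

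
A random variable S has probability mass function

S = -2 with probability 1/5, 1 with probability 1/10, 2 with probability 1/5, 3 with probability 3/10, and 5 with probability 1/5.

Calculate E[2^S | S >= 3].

P(S >= 3) = 3/10 + 1/5 = 1/2.
E[2^S | S >= 3] = [8·3/10 + 32·1/5] / (1/2)
 = 44/5 / (1/2)
 = 88/5

17.6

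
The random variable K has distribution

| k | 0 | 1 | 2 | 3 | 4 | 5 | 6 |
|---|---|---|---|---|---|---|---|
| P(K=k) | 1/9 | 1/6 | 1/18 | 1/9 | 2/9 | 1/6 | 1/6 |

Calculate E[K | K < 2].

0.6

P(K < 2) = 1/9 + 1/6 = 5/18.
E[K | K < 2] = [0·1/9 + 1·1/6] / (5/18)
 = 1/6 / (5/18)
 = 3/5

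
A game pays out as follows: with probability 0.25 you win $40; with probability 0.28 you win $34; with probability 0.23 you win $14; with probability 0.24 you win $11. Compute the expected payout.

25.38

E[payout] = 40·0.25 + 34·0.28 + 14·0.23 + 11·0.24
 = 10 + 9.52 + 3.22 + 2.64
 = 25.38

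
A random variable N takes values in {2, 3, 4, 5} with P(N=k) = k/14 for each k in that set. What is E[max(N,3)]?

4

E[max(N,3)] = Σ max(n,3)·P(N=n)
 = 3·1/7 + 3·3/14 + 4·2/7 + 5·5/14
 = 3/7 + 9/14 + 8/7 + 25/14
 = 4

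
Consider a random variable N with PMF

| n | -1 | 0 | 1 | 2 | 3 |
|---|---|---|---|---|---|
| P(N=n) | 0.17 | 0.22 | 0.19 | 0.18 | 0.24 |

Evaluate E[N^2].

E[N^2] = Σ n^2·P(N=n)
 = 1·0.17 + 0·0.22 + 1·0.19 + 4·0.18 + 9·0.24
 = 0.17 + 0 + 0.19 + 0.72 + 2.16
 = 3.24

3.24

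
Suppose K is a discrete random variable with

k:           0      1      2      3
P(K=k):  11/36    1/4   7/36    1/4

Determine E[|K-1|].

E[|K-1|] = Σ |k-1|·P(K=k)
 = 1·11/36 + 0·1/4 + 1·7/36 + 2·1/4
 = 11/36 + 0 + 7/36 + 1/2
 = 1

1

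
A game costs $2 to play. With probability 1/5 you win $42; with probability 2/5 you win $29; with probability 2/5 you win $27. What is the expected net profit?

28.8

E[payout] = 42·1/5 + 29·2/5 + 27·2/5
 = 42/5 + 58/5 + 54/5
 = 154/5
Net = 154/5 - 2 = 144/5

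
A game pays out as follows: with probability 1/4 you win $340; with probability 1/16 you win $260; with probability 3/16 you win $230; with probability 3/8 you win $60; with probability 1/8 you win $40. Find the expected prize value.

E[payout] = 340·1/4 + 260·1/16 + 230·3/16 + 60·3/8 + 40·1/8
 = 85 + 65/4 + 345/8 + 45/2 + 5
 = 1375/8

171.875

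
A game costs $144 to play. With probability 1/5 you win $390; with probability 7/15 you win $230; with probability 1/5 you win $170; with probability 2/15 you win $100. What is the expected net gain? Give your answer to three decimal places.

E[payout] = 390·1/5 + 230·7/15 + 170·1/5 + 100·2/15
 = 78 + 322/3 + 34 + 40/3
 = 698/3
Net = 698/3 - 144 = 266/3

88.667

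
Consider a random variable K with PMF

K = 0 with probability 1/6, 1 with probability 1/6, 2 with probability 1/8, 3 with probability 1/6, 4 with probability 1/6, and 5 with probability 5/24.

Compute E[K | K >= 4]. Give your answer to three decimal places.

4.556

P(K >= 4) = 1/6 + 5/24 = 3/8.
E[K | K >= 4] = [4·1/6 + 5·5/24] / (3/8)
 = 41/24 / (3/8)
 = 41/9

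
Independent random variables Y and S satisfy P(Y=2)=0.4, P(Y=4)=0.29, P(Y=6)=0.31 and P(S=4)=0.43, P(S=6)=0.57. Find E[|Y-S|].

1.8532

E[|Y-S|] = Σ_y Σ_s |y-s| · P(Y=y)P(S=s)
 = 2·0.172 + 4·0.228 + 0·0.1247 + 2·0.1653 + 2·0.1333 + 0·0.1767
 = 0.344 + 0.912 + 0 + 0.3306 + 0.2666 + 0
 = 1.8532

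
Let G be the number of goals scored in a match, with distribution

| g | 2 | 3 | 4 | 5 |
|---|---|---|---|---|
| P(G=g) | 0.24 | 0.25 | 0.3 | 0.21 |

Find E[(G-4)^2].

E[(G-4)^2] = Σ (g-4)^2·P(G=g)
 = 4·0.24 + 1·0.25 + 0·0.3 + 1·0.21
 = 0.96 + 0.25 + 0 + 0.21
 = 1.42

1.42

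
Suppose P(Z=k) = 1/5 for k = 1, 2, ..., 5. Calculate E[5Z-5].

10

E[5Z-5] = Σ (5z-5)·P(Z=z)
 = 0·1/5 + 5·1/5 + 10·1/5 + 15·1/5 + 20·1/5
 = 0 + 1 + 2 + 3 + 4
 = 10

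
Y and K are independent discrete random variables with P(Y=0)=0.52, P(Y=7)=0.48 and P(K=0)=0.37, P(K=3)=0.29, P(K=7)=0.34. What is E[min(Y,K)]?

1.56

E[min(Y,K)] = Σ_y Σ_k min(y,k) · P(Y=y)P(K=k)
 = 0·0.1924 + 0·0.1508 + 0·0.1768 + 0·0.1776 + 3·0.1392 + 7·0.1632
 = 0 + 0 + 0 + 0 + 0.4176 + 1.1424
 = 1.56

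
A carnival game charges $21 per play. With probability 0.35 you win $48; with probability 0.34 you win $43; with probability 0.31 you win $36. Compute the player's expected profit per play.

21.58

E[payout] = 48·0.35 + 43·0.34 + 36·0.31
 = 16.8 + 14.62 + 11.16
 = 42.58
Net = 42.58 - 21 = 21.58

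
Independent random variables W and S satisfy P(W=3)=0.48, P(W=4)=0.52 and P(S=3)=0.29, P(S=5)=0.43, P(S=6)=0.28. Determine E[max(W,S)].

E[max(W,S)] = Σ_w Σ_s max(w,s) · P(W=w)P(S=s)
 = 3·0.1392 + 5·0.2064 + 6·0.1344 + 4·0.1508 + 5·0.2236 + 6·0.1456
 = 0.4176 + 1.032 + 0.8064 + 0.6032 + 1.118 + 0.8736
 = 4.8508

4.8508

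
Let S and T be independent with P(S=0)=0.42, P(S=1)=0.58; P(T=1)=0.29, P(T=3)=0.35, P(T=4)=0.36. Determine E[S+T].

3.36

E[S+T] = Σ_s Σ_t (s+t) · P(S=s)P(T=t)
 = 1·0.1218 + 3·0.147 + 4·0.1512 + 2·0.1682 + 4·0.203 + 5·0.2088
 = 0.1218 + 0.441 + 0.6048 + 0.3364 + 0.812 + 1.044
 = 3.36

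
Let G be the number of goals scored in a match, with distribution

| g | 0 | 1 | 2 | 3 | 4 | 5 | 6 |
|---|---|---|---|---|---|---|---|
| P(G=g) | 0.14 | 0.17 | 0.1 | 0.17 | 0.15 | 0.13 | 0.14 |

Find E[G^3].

E[G^3] = Σ g^3·P(G=g)
 = 0·0.14 + 1·0.17 + 8·0.1 + 27·0.17 + 64·0.15 + 125·0.13 + 216·0.14
 = 0 + 0.17 + 0.8 + 4.59 + 9.6 + 16.25 + 30.24
 = 61.65

61.65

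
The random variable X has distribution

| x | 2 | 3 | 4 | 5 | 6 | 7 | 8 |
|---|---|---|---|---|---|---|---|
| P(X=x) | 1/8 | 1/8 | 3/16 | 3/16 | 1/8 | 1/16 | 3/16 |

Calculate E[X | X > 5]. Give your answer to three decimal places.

7.167

P(X > 5) = 1/8 + 1/16 + 3/16 = 3/8.
E[X | X > 5] = [6·1/8 + 7·1/16 + 8·3/16] / (3/8)
 = 43/16 / (3/8)
 = 43/6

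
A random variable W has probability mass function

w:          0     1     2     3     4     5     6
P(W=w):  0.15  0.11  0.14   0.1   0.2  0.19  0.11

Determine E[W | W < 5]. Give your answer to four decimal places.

2.1286

P(W < 5) = 0.15 + 0.11 + 0.14 + 0.1 + 0.2 = 0.7.
E[W | W < 5] = [0·0.15 + 1·0.11 + 2·0.14 + 3·0.1 + 4·0.2] / 0.7
 = 1.49 / 0.7
 = 149/70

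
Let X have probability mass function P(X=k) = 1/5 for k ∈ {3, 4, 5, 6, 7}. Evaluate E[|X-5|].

E[|X-5|] = Σ |x-5|·P(X=x)
 = 2·1/5 + 1·1/5 + 0·1/5 + 1·1/5 + 2·1/5
 = 2/5 + 1/5 + 0 + 1/5 + 2/5
 = 6/5

1.2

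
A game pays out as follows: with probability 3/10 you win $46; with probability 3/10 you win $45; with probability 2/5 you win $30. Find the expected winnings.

39.3

E[payout] = 46·3/10 + 45·3/10 + 30·2/5
 = 69/5 + 27/2 + 12
 = 393/10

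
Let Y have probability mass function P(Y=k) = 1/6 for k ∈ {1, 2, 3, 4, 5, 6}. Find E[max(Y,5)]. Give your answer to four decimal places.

5.1667

E[max(Y,5)] = Σ max(y,5)·P(Y=y)
 = 5·1/6 + 5·1/6 + 5·1/6 + 5·1/6 + 5·1/6 + 6·1/6
 = 5/6 + 5/6 + 5/6 + 5/6 + 5/6 + 1
 = 31/6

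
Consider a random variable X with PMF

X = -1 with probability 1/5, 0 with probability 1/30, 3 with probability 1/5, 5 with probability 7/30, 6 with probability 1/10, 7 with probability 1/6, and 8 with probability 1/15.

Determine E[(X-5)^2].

10.2

E[(X-5)^2] = Σ (x-5)^2·P(X=x)
 = 36·1/5 + 25·1/30 + 4·1/5 + 0·7/30 + 1·1/10 + 4·1/6 + 9·1/15
 = 36/5 + 5/6 + 4/5 + 0 + 1/10 + 2/3 + 3/5
 = 51/5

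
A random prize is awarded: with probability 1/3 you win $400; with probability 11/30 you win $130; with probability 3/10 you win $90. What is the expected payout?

E[payout] = 400·1/3 + 130·11/30 + 90·3/10
 = 400/3 + 143/3 + 27
 = 208

208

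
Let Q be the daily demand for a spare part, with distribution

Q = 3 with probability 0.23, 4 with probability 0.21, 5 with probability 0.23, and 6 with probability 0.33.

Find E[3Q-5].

E[3Q-5] = Σ (3q-5)·P(Q=q)
 = 4·0.23 + 7·0.21 + 10·0.23 + 13·0.33
 = 0.92 + 1.47 + 2.3 + 4.29
 = 8.98

8.98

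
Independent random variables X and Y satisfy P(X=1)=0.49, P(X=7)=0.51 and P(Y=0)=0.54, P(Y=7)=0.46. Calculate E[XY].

13.0732

E[XY] = Σ_x Σ_y xy · P(X=x)P(Y=y)
 = 0·0.2646 + 7·0.2254 + 0·0.2754 + 49·0.2346
 = 0 + 1.5778 + 0 + 11.4954
 = 13.0732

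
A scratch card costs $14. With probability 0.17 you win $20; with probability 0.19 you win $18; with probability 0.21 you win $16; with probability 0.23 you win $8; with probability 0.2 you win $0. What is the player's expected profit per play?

E[payout] = 20·0.17 + 18·0.19 + 16·0.21 + 8·0.23 + 0·0.2
 = 3.4 + 3.42 + 3.36 + 1.84 + 0
 = 12.02
Net = 12.02 - 14 = -1.98

-1.98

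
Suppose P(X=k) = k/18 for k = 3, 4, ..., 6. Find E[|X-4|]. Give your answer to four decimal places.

E[|X-4|] = Σ |x-4|·P(X=x)
 = 1·1/6 + 0·2/9 + 1·5/18 + 2·1/3
 = 1/6 + 0 + 5/18 + 2/3
 = 10/9

1.1111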